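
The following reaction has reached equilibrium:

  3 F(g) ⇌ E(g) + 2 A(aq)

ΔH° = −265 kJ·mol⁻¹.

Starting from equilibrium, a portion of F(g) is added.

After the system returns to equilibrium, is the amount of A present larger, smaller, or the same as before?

Adding F (g), a reactant, drives the reaction to the right.
The net shift is to the right. A is a product, so its amount increases.

increases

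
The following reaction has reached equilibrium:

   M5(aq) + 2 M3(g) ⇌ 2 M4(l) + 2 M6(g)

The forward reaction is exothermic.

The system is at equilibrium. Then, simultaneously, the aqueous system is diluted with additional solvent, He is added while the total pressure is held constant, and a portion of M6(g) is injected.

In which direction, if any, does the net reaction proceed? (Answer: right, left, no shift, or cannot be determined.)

left

Dilution lowers every aqueous concentration by the same factor. Δn_aq = 0 − 1 = -1, so the system shifts toward the side with more dissolved moles — to the left.
Adding inert gas at constant total pressure expands the volume, scaling every reacting partial pressure by the same factor. Δn_gas = 2 − 2 = 0, so Q is unchanged — no shift.
Adding M6 (g), a product, drives the reaction to the left.
Only the nonzero effect(s) matter; the net shift is to the left.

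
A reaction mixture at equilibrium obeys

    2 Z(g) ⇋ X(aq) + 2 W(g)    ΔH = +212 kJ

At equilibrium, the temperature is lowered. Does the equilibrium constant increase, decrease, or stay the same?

K depends on temperature via the van 't Hoff relation. The forward reaction is endothermic, so lowering T decreases K.

decreases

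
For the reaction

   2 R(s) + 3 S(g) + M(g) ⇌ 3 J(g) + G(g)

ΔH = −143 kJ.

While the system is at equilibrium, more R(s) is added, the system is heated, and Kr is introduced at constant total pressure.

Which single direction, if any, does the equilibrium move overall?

R is a pure solid; its activity is 1 regardless of amount, so Q is unaffected — no shift from this change.
The forward reaction is exothermic. Raising T favours the endothermic direction — shift to the left.
Adding inert gas at constant total pressure expands the volume, scaling every reacting partial pressure by the same factor. Δn_gas = 4 − 4 = 0, so Q is unchanged — no shift.
Only the nonzero effect(s) matter; the net shift is to the left.

left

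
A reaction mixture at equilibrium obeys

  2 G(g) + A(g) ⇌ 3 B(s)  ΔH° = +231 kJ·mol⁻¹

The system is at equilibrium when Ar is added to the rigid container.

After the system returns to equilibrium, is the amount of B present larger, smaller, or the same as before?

unchanged

At constant volume, adding an inert gas leaves every reacting species' partial pressure unchanged, so Q is unchanged — no shift from this change.
No net shift occurs, so the amount of B is unchanged.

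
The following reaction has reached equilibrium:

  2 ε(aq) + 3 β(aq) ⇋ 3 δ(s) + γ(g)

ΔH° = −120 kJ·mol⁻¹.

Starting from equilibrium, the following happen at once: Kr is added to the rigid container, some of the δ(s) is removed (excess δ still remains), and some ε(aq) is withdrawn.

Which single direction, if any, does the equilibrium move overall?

At constant volume, adding an inert gas leaves every reacting species' partial pressure unchanged, so Q is unchanged — no shift from this change.
δ is a pure solid; its activity is 1 regardless of amount, so Q is unaffected — no shift from this change.
Removing ε (aq), a reactant, drives the reaction to the left.
Only the nonzero effect(s) matter; the net shift is to the left.

left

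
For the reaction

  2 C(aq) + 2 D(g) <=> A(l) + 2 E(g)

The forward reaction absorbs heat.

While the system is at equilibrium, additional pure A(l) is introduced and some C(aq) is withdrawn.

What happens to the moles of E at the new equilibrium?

A is a pure liquid; its activity is 1 regardless of amount, so Q is unaffected — no shift from this change.
Removing C (aq), a reactant, drives the reaction to the left.
The net shift is to the left. E is a product, so its amount decreases.

decreases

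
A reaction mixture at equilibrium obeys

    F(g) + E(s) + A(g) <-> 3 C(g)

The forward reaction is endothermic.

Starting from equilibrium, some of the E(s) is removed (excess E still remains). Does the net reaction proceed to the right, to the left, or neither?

no shift

E is a pure solid; its activity is 1 regardless of amount, so Q is unaffected — no shift from this change.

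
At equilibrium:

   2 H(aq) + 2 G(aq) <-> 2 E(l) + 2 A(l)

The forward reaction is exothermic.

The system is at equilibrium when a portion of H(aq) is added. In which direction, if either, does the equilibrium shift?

right

Adding H (aq), a reactant, drives the reaction to the right.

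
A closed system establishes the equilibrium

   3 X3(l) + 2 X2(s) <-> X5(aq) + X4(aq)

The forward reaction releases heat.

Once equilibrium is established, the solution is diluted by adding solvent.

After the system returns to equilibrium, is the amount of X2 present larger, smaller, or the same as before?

decreases

Dilution lowers every aqueous concentration by the same factor. Δn_aq = 2 − 0 = +2, so the system shifts toward the side with more dissolved moles — to the right.
The net shift is to the right. X2 is a reactant, so its amount decreases.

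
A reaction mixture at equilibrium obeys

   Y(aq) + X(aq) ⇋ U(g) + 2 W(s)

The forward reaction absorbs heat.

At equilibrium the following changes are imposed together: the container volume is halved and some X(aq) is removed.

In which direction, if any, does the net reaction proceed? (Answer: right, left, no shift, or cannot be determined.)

Gas moles: reactants 0, products 1 (Δn_gas = +1). Compression shifts the system toward the side with fewer moles of gas — to the left.
Removing X (aq), a reactant, drives the reaction to the left.
All effects act in the same direction — net shift to the left.

left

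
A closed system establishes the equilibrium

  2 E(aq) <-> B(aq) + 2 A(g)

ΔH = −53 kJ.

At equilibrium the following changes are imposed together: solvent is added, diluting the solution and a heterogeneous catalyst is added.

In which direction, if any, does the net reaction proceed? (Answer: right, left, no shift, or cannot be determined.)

left

Dilution lowers every aqueous concentration by the same factor. Δn_aq = 1 − 2 = -1, so the system shifts toward the side with more dissolved moles — to the left.
A catalyst speeds both forward and reverse rates equally; it changes neither Q nor K — no shift from this change.
Only the nonzero effect(s) matter; the net shift is to the left.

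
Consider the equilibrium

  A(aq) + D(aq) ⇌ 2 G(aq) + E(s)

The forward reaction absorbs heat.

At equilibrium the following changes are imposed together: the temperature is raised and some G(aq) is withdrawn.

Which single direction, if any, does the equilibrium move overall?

The forward reaction is endothermic. Raising T favours the endothermic direction — shift to the right.
Removing G (aq), a product, drives the reaction to the right.
All effects act in the same direction — net shift to the right.

right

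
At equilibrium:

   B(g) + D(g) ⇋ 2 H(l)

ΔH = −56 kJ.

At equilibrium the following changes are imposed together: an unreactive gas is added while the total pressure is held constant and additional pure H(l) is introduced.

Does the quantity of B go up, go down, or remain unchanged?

Adding inert gas at constant total pressure expands the volume and lowers every reacting partial pressure. With Δn_gas = 0 − 2 = -2, Q moves away from K toward the side with fewer gas moles, so the system shifts toward the side with more gas moles — to the left.
H is a pure liquid; its activity is 1 regardless of amount, so Q is unaffected — no shift from this change.
The net shift is to the left. B is a reactant, so its amount increases.

increases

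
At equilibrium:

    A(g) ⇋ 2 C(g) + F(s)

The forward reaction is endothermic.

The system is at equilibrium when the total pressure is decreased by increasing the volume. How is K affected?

unchanged

The equilibrium constant depends only on temperature. This perturbation may move the position of equilibrium, but since T is unchanged, K itself is unchanged.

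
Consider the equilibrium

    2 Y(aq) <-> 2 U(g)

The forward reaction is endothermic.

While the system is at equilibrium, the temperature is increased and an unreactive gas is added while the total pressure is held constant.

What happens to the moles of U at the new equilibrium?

The forward reaction is endothermic. Raising T favours the endothermic direction — shift to the right.
Adding inert gas at constant total pressure expands the volume and lowers every reacting partial pressure. With Δn_gas = 2 − 0 = +2, Q moves away from K toward the side with fewer gas moles, so the system shifts toward the side with more gas moles — to the right.
The net shift is to the right. U is a product, so its amount increases.

increases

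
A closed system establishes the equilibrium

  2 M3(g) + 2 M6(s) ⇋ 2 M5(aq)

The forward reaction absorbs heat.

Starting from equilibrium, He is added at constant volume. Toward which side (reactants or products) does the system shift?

no shift

At constant volume, adding an inert gas leaves every reacting species' partial pressure unchanged, so Q is unchanged — no shift from this change.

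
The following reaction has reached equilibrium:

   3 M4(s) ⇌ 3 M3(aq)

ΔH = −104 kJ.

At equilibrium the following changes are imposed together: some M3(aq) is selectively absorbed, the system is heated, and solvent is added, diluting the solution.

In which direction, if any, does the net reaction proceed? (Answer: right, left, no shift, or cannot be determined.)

cannot be determined

Removing M3 (aq), a product, drives the reaction to the right.
The forward reaction is exothermic. Raising T favours the endothermic direction — shift to the left.
Dilution lowers every aqueous concentration by the same factor. Δn_aq = 3 − 0 = +3, so the system shifts toward the side with more dissolved moles — to the right.
The individual effects push in opposite directions; without quantitative information the net direction cannot be determined.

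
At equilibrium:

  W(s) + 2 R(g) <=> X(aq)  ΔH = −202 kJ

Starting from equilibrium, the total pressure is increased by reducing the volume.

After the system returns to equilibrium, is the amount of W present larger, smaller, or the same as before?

Gas moles: reactants 2, products 0 (Δn_gas = -2). Compression shifts the system toward the side with fewer moles of gas — to the right.
The net shift is to the right. W is a reactant, so its amount decreases.

decreases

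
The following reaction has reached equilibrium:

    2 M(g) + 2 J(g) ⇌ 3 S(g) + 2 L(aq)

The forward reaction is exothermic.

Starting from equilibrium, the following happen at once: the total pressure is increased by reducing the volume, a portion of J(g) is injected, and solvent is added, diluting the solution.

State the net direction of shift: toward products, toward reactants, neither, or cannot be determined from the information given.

Gas moles: reactants 4, products 3 (Δn_gas = -1). Compression shifts the system toward the side with fewer moles of gas — to the right.
Adding J (g), a reactant, drives the reaction to the right.
Dilution lowers every aqueous concentration by the same factor. Δn_aq = 2 − 0 = +2, so the system shifts toward the side with more dissolved moles — to the right.
All effects act in the same direction — net shift to the right.

right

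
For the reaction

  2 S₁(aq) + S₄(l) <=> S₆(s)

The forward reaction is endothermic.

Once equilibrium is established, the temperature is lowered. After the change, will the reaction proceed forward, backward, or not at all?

left

The forward reaction is endothermic. Lowering T favours the exothermic direction — shift to the left.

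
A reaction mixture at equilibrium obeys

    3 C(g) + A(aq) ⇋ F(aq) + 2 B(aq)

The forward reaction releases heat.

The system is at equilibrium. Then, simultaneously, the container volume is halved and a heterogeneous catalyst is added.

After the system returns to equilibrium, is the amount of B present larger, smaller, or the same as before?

increases

Gas moles: reactants 3, products 0 (Δn_gas = -3). Compression shifts the system toward the side with fewer moles of gas — to the right.
A catalyst speeds both forward and reverse rates equally; it changes neither Q nor K — no shift from this change.
The net shift is to the right. B is a product, so its amount increases.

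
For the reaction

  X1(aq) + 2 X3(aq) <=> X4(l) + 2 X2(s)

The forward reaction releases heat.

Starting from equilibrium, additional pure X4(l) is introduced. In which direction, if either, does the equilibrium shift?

no shift

X4 is a pure liquid; its activity is 1 regardless of amount, so Q is unaffected — no shift from this change.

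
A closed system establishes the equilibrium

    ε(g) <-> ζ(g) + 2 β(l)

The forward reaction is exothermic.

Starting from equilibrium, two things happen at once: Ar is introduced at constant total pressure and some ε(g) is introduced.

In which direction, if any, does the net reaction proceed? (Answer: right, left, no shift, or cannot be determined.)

right

Adding inert gas at constant total pressure expands the volume, scaling every reacting partial pressure by the same factor. Δn_gas = 1 − 1 = 0, so Q is unchanged — no shift.
Adding ε (g), a reactant, drives the reaction to the right.
Only the nonzero effect(s) matter; the net shift is to the right.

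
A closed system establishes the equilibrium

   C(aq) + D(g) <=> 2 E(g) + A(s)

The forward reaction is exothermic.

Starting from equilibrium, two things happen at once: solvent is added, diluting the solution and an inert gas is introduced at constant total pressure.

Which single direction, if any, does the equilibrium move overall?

cannot be determined

Dilution lowers every aqueous concentration by the same factor. Δn_aq = 0 − 1 = -1, so the system shifts toward the side with more dissolved moles — to the left.
Adding inert gas at constant total pressure expands the volume and lowers every reacting partial pressure. With Δn_gas = 2 − 1 = +1, Q moves away from K toward the side with fewer gas moles, so the system shifts toward the side with more gas moles — to the right.
The individual effects push in opposite directions; without quantitative information the net direction cannot be determined.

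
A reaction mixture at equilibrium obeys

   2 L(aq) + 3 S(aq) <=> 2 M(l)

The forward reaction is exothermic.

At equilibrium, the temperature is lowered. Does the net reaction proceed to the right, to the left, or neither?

right

The forward reaction is exothermic. Lowering T favours the exothermic direction — shift to the right.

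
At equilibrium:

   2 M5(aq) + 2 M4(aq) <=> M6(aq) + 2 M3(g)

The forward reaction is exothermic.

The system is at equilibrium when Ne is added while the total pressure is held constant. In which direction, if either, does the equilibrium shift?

right

Adding inert gas at constant total pressure expands the volume and lowers every reacting partial pressure. With Δn_gas = 2 − 0 = +2, Q moves away from K toward the side with fewer gas moles, so the system shifts toward the side with more gas moles — to the right.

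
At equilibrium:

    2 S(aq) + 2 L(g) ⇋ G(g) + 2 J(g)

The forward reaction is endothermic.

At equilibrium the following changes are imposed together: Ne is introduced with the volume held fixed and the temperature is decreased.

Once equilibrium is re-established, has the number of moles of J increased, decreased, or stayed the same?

decreases

At constant volume, adding an inert gas leaves every reacting species' partial pressure unchanged, so Q is unchanged — no shift from this change.
The forward reaction is endothermic. Lowering T favours the exothermic direction — shift to the left.
The net shift is to the left. J is a product, so its amount decreases.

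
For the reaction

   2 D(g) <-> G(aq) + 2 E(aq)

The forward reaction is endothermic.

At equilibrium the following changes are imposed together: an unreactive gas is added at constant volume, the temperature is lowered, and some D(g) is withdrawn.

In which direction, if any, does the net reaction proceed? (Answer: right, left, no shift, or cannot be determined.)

At constant volume, adding an inert gas leaves every reacting species' partial pressure unchanged, so Q is unchanged — no shift from this change.
The forward reaction is endothermic. Lowering T favours the exothermic direction — shift to the left.
Removing D (g), a reactant, drives the reaction to the left.
Only the nonzero effect(s) matter; the net shift is to the left.

left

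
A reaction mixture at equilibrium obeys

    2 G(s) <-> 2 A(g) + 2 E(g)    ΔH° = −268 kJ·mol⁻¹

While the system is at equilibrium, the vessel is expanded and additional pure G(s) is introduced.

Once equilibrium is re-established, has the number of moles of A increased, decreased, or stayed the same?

increases

Gas moles: reactants 0, products 4 (Δn_gas = +4). Expansion shifts the system toward the side with more moles of gas — to the right.
G is a pure solid; its activity is 1 regardless of amount, so Q is unaffected — no shift from this change.
The net shift is to the right. A is a product, so its amount increases.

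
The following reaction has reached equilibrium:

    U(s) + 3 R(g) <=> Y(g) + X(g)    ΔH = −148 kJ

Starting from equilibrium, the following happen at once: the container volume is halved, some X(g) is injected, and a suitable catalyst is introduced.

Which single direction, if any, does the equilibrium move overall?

cannot be determined

Gas moles: reactants 3, products 2 (Δn_gas = -1). Compression shifts the system toward the side with fewer moles of gas — to the right.
Adding X (g), a product, drives the reaction to the left.
A catalyst speeds both forward and reverse rates equally; it changes neither Q nor K — no shift from this change.
The individual effects push in opposite directions; without quantitative information the net direction cannot be determined.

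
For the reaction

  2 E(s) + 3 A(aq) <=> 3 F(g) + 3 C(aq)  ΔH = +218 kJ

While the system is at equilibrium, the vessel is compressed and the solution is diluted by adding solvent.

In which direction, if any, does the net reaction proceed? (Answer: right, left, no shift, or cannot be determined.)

left

Gas moles: reactants 0, products 3 (Δn_gas = +3). Compression shifts the system toward the side with fewer moles of gas — to the left.
Dilution scales every aqueous concentration by the same factor. Δn_aq = 3 − 3 = 0, so Q is unchanged — no shift.
Only the nonzero effect(s) matter; the net shift is to the left.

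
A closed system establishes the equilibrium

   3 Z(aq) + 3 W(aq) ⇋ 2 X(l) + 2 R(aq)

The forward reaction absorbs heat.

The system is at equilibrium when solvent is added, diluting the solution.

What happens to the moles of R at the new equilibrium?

Dilution lowers every aqueous concentration by the same factor. Δn_aq = 2 − 6 = -4, so the system shifts toward the side with more dissolved moles — to the left.
The net shift is to the left. R is a product, so its amount decreases.

decreases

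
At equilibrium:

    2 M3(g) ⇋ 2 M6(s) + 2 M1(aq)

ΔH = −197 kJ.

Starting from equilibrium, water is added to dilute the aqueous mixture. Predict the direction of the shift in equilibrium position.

right

Dilution lowers every aqueous concentration by the same factor. Δn_aq = 2 − 0 = +2, so the system shifts toward the side with more dissolved moles — to the right.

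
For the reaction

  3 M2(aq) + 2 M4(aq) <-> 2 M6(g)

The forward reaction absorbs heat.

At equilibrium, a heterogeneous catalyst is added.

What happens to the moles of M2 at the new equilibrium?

unchanged

A catalyst speeds both forward and reverse rates equally; it changes neither Q nor K — no shift from this change.
No net shift occurs, so the amount of M2 is unchanged.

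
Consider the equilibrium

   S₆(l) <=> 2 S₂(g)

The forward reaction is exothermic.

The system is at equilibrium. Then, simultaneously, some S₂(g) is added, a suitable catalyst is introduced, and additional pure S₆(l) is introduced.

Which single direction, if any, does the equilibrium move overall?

Adding S₂ (g), a product, drives the reaction to the left.
A catalyst speeds both forward and reverse rates equally; it changes neither Q nor K — no shift from this change.
S₆ is a pure liquid; its activity is 1 regardless of amount, so Q is unaffected — no shift from this change.
Only the nonzero effect(s) matter; the net shift is to the left.

left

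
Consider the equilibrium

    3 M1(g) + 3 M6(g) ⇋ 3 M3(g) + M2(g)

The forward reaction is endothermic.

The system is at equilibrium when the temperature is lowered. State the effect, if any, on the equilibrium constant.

K depends on temperature via the van 't Hoff relation. The forward reaction is endothermic, so lowering T decreases K.

decreases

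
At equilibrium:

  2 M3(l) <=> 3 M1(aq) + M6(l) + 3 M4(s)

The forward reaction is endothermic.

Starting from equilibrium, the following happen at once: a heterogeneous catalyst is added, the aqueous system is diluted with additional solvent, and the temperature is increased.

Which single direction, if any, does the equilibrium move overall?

right

A catalyst speeds both forward and reverse rates equally; it changes neither Q nor K — no shift from this change.
Dilution lowers every aqueous concentration by the same factor. Δn_aq = 3 − 0 = +3, so the system shifts toward the side with more dissolved moles — to the right.
The forward reaction is endothermic. Raising T favours the endothermic direction — shift to the right.
Only the nonzero effect(s) matter; the net shift is to the right.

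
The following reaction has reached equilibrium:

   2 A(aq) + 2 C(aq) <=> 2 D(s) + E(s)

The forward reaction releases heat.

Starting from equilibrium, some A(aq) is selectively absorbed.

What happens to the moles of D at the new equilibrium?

decreases

Removing A (aq), a reactant, drives the reaction to the left.
The net shift is to the left. D is a product, so its amount decreases.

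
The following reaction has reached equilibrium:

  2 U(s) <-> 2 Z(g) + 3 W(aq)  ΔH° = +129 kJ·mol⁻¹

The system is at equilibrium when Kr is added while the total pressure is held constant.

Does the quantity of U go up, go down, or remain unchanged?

decreases

Adding inert gas at constant total pressure expands the volume and lowers every reacting partial pressure. With Δn_gas = 2 − 0 = +2, Q moves away from K toward the side with fewer gas moles, so the system shifts toward the side with more gas moles — to the right.
The net shift is to the right. U is a reactant, so its amount decreases.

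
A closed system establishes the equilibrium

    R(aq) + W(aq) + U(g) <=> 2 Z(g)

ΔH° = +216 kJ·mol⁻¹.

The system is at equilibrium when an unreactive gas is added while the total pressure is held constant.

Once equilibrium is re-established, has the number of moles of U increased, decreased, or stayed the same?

Adding inert gas at constant total pressure expands the volume and lowers every reacting partial pressure. With Δn_gas = 2 − 1 = +1, Q moves away from K toward the side with fewer gas moles, so the system shifts toward the side with more gas moles — to the right.
The net shift is to the right. U is a reactant, so its amount decreases.

decreases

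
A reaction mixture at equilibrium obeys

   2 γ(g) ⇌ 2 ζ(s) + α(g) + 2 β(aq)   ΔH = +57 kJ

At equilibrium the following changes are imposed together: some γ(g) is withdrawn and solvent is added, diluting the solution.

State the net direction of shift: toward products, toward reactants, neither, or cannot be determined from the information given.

Removing γ (g), a reactant, drives the reaction to the left.
Dilution lowers every aqueous concentration by the same factor. Δn_aq = 2 − 0 = +2, so the system shifts toward the side with more dissolved moles — to the right.
The individual effects push in opposite directions; without quantitative information the net direction cannot be determined.

cannot be determined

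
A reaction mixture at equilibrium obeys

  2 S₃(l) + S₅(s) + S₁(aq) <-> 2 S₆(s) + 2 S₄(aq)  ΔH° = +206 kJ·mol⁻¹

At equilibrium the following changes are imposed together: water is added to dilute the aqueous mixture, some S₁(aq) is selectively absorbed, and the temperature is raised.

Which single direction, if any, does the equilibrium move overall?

Dilution lowers every aqueous concentration by the same factor. Δn_aq = 2 − 1 = +1, so the system shifts toward the side with more dissolved moles — to the right.
Removing S₁ (aq), a reactant, drives the reaction to the left.
The forward reaction is endothermic. Raising T favours the endothermic direction — shift to the right.
The individual effects push in opposite directions; without quantitative information the net direction cannot be determined.

cannot be determined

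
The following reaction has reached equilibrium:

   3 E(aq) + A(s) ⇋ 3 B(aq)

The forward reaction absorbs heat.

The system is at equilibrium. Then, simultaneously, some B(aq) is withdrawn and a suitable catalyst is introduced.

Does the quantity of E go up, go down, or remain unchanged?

decreases

Removing B (aq), a product, drives the reaction to the right.
A catalyst speeds both forward and reverse rates equally; it changes neither Q nor K — no shift from this change.
The net shift is to the right. E is a reactant, so its amount decreases.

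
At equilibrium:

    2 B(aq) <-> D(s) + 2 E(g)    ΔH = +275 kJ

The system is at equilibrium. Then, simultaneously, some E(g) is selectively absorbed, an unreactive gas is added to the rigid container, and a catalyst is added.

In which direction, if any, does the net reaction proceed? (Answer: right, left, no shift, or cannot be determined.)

Removing E (g), a product, drives the reaction to the right.
At constant volume, adding an inert gas leaves every reacting species' partial pressure unchanged, so Q is unchanged — no shift from this change.
A catalyst speeds both forward and reverse rates equally; it changes neither Q nor K — no shift from this change.
Only the nonzero effect(s) matter; the net shift is to the right.

right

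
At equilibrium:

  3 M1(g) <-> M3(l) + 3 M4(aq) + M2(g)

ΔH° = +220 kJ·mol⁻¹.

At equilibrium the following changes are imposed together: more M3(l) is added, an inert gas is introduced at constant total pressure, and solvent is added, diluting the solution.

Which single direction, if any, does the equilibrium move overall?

M3 is a pure liquid; its activity is 1 regardless of amount, so Q is unaffected — no shift from this change.
Adding inert gas at constant total pressure expands the volume and lowers every reacting partial pressure. With Δn_gas = 1 − 3 = -2, Q moves away from K toward the side with fewer gas moles, so the system shifts toward the side with more gas moles — to the left.
Dilution lowers every aqueous concentration by the same factor. Δn_aq = 3 − 0 = +3, so the system shifts toward the side with more dissolved moles — to the right.
The individual effects push in opposite directions; without quantitative information the net direction cannot be determined.

cannot be determined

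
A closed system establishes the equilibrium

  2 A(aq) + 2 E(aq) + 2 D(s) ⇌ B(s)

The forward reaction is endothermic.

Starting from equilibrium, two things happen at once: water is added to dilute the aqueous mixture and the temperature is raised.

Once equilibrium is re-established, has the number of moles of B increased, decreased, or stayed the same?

cannot be determined

Dilution lowers every aqueous concentration by the same factor. Δn_aq = 0 − 4 = -4, so the system shifts toward the side with more dissolved moles — to the left.
The forward reaction is endothermic. Raising T favours the endothermic direction — shift to the right.
The two effects oppose each other, so the net shift — and hence the change in B — cannot be determined from the given information.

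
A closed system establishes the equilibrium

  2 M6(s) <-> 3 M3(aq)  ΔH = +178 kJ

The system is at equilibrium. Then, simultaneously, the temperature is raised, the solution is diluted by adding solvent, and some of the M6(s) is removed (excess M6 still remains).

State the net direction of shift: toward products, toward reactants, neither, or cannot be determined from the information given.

The forward reaction is endothermic. Raising T favours the endothermic direction — shift to the right.
Dilution lowers every aqueous concentration by the same factor. Δn_aq = 3 − 0 = +3, so the system shifts toward the side with more dissolved moles — to the right.
M6 is a pure solid; its activity is 1 regardless of amount, so Q is unaffected — no shift from this change.
Only the nonzero effect(s) matter; the net shift is to the right.

right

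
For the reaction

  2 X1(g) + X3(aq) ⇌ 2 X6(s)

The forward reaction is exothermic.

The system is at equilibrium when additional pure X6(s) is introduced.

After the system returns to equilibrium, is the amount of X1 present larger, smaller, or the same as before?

X6 is a pure solid; its activity is 1 regardless of amount, so Q is unaffected — no shift from this change.
No net shift occurs, so the amount of X1 is unchanged.

unchanged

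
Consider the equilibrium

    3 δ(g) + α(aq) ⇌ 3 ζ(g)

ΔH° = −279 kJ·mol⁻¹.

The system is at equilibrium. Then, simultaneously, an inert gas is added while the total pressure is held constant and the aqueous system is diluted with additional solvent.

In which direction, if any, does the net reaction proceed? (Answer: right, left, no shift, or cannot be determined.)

left

Adding inert gas at constant total pressure expands the volume, scaling every reacting partial pressure by the same factor. Δn_gas = 3 − 3 = 0, so Q is unchanged — no shift.
Dilution lowers every aqueous concentration by the same factor. Δn_aq = 0 − 1 = -1, so the system shifts toward the side with more dissolved moles — to the left.
Only the nonzero effect(s) matter; the net shift is to the left.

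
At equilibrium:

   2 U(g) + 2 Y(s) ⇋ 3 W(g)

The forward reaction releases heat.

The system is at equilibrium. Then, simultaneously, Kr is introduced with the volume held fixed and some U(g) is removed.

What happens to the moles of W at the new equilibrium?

decreases

At constant volume, adding an inert gas leaves every reacting species' partial pressure unchanged, so Q is unchanged — no shift from this change.
Removing U (g), a reactant, drives the reaction to the left.
The net shift is to the left. W is a product, so its amount decreases.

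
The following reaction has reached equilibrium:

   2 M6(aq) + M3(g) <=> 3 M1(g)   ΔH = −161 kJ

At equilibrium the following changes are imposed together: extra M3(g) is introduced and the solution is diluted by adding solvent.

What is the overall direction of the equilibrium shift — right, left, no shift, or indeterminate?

cannot be determined

Adding M3 (g), a reactant, drives the reaction to the right.
Dilution lowers every aqueous concentration by the same factor. Δn_aq = 0 − 2 = -2, so the system shifts toward the side with more dissolved moles — to the left.
The individual effects push in opposite directions; without quantitative information the net direction cannot be determined.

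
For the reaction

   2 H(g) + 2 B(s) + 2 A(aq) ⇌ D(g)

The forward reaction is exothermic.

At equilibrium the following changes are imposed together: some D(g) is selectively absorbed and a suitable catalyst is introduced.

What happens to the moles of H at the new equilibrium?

Removing D (g), a product, drives the reaction to the right.
A catalyst speeds both forward and reverse rates equally; it changes neither Q nor K — no shift from this change.
The net shift is to the right. H is a reactant, so its amount decreases.

decreases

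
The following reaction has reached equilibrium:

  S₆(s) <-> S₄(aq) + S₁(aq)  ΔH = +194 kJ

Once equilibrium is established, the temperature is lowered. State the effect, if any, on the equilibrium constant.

decreases

K depends on temperature via the van 't Hoff relation. The forward reaction is endothermic, so lowering T decreases K.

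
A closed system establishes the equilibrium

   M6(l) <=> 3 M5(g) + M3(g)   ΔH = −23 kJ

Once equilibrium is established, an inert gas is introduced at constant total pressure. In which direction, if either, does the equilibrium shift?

right

Adding inert gas at constant total pressure expands the volume and lowers every reacting partial pressure. With Δn_gas = 4 − 0 = +4, Q moves away from K toward the side with fewer gas moles, so the system shifts toward the side with more gas moles — to the right.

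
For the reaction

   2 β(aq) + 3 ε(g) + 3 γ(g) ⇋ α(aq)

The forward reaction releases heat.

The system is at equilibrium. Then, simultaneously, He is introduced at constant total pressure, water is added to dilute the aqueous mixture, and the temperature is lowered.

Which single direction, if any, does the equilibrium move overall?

Adding inert gas at constant total pressure expands the volume and lowers every reacting partial pressure. With Δn_gas = 0 − 6 = -6, Q moves away from K toward the side with fewer gas moles, so the system shifts toward the side with more gas moles — to the left.
Dilution lowers every aqueous concentration by the same factor. Δn_aq = 1 − 2 = -1, so the system shifts toward the side with more dissolved moles — to the left.
The forward reaction is exothermic. Lowering T favours the exothermic direction — shift to the right.
The individual effects push in opposite directions; without quantitative information the net direction cannot be determined.

cannot be determined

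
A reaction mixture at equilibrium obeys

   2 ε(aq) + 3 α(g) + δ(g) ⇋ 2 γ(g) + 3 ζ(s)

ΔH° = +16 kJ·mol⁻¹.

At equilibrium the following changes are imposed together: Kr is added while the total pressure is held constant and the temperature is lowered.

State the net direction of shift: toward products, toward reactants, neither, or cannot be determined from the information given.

Adding inert gas at constant total pressure expands the volume and lowers every reacting partial pressure. With Δn_gas = 2 − 4 = -2, Q moves away from K toward the side with fewer gas moles, so the system shifts toward the side with more gas moles — to the left.
The forward reaction is endothermic. Lowering T favours the exothermic direction — shift to the left.
All effects act in the same direction — net shift to the left.

left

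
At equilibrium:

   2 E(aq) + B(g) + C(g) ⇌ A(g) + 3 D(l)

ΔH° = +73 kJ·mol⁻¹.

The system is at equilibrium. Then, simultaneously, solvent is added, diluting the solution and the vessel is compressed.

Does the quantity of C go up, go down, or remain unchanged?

cannot be determined

Dilution lowers every aqueous concentration by the same factor. Δn_aq = 0 − 2 = -2, so the system shifts toward the side with more dissolved moles — to the left.
Gas moles: reactants 2, products 1 (Δn_gas = -1). Compression shifts the system toward the side with fewer moles of gas — to the right.
The two effects oppose each other, so the net shift — and hence the change in C — cannot be determined from the given information.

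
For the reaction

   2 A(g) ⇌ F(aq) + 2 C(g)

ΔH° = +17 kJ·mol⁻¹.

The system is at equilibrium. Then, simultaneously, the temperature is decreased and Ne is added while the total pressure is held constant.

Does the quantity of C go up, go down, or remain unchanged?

The forward reaction is endothermic. Lowering T favours the exothermic direction — shift to the left.
Adding inert gas at constant total pressure expands the volume, scaling every reacting partial pressure by the same factor. Δn_gas = 2 − 2 = 0, so Q is unchanged — no shift.
The net shift is to the left. C is a product, so its amount decreases.

decreases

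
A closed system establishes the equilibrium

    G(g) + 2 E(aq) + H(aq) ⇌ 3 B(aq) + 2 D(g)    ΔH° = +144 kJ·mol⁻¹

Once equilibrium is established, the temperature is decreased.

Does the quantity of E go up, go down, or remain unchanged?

The forward reaction is endothermic. Lowering T favours the exothermic direction — shift to the left.
The net shift is to the left. E is a reactant, so its amount increases.

increases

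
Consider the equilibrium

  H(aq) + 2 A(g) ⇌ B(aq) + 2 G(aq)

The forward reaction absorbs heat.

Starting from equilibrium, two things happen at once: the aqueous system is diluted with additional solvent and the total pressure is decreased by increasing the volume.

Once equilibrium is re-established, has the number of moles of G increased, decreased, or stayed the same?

Dilution lowers every aqueous concentration by the same factor. Δn_aq = 3 − 1 = +2, so the system shifts toward the side with more dissolved moles — to the right.
Gas moles: reactants 2, products 0 (Δn_gas = -2). Expansion shifts the system toward the side with more moles of gas — to the left.
The two effects oppose each other, so the net shift — and hence the change in G — cannot be determined from the given information.

cannot be determined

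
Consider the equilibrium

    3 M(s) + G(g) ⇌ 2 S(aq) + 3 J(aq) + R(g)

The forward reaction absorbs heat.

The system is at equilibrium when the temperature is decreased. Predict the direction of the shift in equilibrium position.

left

The forward reaction is endothermic. Lowering T favours the exothermic direction — shift to the left.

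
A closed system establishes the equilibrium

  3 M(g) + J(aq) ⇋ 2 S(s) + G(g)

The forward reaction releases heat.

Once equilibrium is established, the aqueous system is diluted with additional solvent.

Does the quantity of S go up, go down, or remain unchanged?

Dilution lowers every aqueous concentration by the same factor. Δn_aq = 0 − 1 = -1, so the system shifts toward the side with more dissolved moles — to the left.
The net shift is to the left. S is a product, so its amount decreases.

decreases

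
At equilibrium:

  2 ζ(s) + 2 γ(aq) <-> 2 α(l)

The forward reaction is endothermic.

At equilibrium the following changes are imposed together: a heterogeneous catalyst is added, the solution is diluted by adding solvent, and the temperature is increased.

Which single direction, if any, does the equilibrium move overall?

A catalyst speeds both forward and reverse rates equally; it changes neither Q nor K — no shift from this change.
Dilution lowers every aqueous concentration by the same factor. Δn_aq = 0 − 2 = -2, so the system shifts toward the side with more dissolved moles — to the left.
The forward reaction is endothermic. Raising T favours the endothermic direction — shift to the right.
The individual effects push in opposite directions; without quantitative information the net direction cannot be determined.

cannot be determined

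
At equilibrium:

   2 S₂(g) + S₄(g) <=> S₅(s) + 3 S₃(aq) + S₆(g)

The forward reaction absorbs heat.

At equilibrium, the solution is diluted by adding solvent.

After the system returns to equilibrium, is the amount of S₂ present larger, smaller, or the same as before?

Dilution lowers every aqueous concentration by the same factor. Δn_aq = 3 − 0 = +3, so the system shifts toward the side with more dissolved moles — to the right.
The net shift is to the right. S₂ is a reactant, so its amount decreases.

decreases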